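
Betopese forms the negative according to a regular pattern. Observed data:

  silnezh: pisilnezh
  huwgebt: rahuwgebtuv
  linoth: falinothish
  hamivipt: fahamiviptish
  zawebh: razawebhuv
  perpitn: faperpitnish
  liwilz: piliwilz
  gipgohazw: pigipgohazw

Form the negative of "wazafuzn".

piwazafuzn

"wazafuzn" has second-to-last letter 'z'. The stems whose second-to-last letter is 'z' (gipgohazw → pigipgohazw, silnezh → pisilnezh) add the prefix pi-.
So wazafuzn → piwazafuzn.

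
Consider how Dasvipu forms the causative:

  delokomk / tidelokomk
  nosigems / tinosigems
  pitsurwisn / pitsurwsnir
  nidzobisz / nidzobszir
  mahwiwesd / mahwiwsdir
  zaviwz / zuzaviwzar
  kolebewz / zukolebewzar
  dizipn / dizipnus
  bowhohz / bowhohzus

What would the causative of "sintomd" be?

nidzobisz and zaviwz both end in -z yet inflect differently (nidzobszir, zuzaviwzar), so the final letter is not what conditions the rule; the second-to-last letter is.
"sintomd" has second-to-last letter 'm'. The stems whose second-to-last letter is 'm' (delokomk → tidelokomk, nosigems → tinosigems) add the prefix ti-.
So sintomd → tisintomd.

tisintomd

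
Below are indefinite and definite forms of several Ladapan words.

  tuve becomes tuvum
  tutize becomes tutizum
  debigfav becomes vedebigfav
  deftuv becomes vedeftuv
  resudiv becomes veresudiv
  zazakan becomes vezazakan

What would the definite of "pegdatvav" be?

vepegdatvav

tutize and debigfav both have 3 vowels yet inflect differently (tutizum, vedebigfav), so the number of vowels is not what conditions the rule; the final letter is.
"pegdatvav" ends in -v. The stems ending in -v (debigfav → vedebigfav, deftuv → vedeftuv, resudiv → veresudiv) add the prefix ve-.
The other pattern: stems ending in -e drop the final letter and add -um.
So pegdatvav → vepegdatvav.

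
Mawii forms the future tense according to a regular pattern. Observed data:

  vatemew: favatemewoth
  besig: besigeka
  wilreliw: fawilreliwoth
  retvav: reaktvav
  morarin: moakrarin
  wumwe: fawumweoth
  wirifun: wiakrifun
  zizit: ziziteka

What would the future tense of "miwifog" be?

"miwifog" ends in -g. The one such stem in the data (besig → besigeka) adds -eka, so the same rule applies.
The other patterns: stems ending in -e or -w add fa- … -oth around the stem; stems ending in -n or -v insert -ak- after the first vowel.
So miwifog → miwifogeka.

miwifogeka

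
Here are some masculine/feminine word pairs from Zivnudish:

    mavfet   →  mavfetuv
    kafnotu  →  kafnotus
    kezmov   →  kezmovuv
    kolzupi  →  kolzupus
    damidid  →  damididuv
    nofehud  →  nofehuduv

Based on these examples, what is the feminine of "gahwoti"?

"gahwoti" ends in a vowel. The stems ending in a vowel (kafnotu → kafnotus, kolzupi → kolzupus) drop the final letter and add -us.
The other pattern: stems ending in a consonant add -uv.
So gahwoti → gahwotus.

gahwotus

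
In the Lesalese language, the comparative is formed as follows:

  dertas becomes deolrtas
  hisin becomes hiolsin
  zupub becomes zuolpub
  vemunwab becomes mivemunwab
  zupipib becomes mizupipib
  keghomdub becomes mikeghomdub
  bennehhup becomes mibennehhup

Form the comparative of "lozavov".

milozavov

zupub and vemunwab both end in -b yet inflect differently (zuolpub, mivemunwab), so the final letter is not what conditions the rule; the number of vowels is.
"lozavov" has 3 vowels. The stems with 3 vowels (vemunwab → mivemunwab, zupipib → mizupipib, keghomdub → mikeghomdub) add the prefix mi-.
The other pattern: stems with 2 vowels insert -ol- after the first vowel.
So lozavov → milozavov.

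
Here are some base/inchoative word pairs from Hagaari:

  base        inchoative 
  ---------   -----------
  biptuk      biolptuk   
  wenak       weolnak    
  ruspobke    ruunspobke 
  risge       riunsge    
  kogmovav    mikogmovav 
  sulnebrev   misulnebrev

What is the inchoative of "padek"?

wenak and kogmovav both have last vowel 'a' yet inflect differently (weolnak, mikogmovav), so the last vowel is not what conditions the rule; the final letter is.
"padek" ends in -k. The stems ending in -k (biptuk → biolptuk, wenak → weolnak) insert -ol- after the first vowel.
The other patterns: stems ending in -e insert -un- after the first vowel; stems ending in -v add the prefix mi-.
So padek → paoldek.

paoldek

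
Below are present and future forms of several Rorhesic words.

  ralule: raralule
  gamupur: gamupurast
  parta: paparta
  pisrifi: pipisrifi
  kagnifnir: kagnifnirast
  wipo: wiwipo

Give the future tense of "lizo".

kagnifnir and pisrifi both have last vowel 'i' yet inflect differently (kagnifnirast, pipisrifi), so the last vowel is not what conditions the rule; whether the stem ends in a vowel or a consonant is.
"lizo" ends in a vowel. The stems ending in a vowel (wipo → wiwipo, parta → paparta, ralule → raralule) repeat the first consonant+vowel as a prefix.
So lizo → lilizo.

lilizo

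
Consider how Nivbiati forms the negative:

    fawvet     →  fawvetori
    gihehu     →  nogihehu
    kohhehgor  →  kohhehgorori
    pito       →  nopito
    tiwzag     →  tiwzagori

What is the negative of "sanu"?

nosanu

"sanu" ends in a vowel. The stems ending in a vowel (pito → nopito, gihehu → nogihehu) add the prefix no-.
So sanu → nosanu.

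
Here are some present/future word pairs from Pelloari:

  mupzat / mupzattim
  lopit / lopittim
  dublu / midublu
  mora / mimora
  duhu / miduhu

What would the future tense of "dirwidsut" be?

dirwidsuttim

"dirwidsut" ends in a consonant. The stems ending in a consonant (mupzat → mupzattim, lopit → lopittim) double the final consonant and add -im.
So dirwidsut → dirwidsuttim.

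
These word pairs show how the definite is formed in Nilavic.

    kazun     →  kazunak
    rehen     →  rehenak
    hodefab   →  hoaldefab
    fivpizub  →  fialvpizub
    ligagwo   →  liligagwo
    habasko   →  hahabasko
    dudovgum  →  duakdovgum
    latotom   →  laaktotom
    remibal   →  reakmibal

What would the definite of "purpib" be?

"purpib" ends in -b. The stems ending in -b (hodefab → hoaldefab, fivpizub → fialvpizub) insert -al- after the first vowel.
The other patterns: stems ending in -n add -ak; stems ending in -o repeat the first consonant+vowel as a prefix; stems ending in -l or -m insert -ak- after the first vowel.
So purpib → pualrpib.

pualrpib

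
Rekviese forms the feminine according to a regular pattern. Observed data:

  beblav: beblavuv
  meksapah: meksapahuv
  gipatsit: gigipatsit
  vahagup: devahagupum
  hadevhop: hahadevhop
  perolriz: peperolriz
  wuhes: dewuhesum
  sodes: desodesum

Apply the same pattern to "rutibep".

derutibepum

"rutibep" has last vowel 'e'. The stems whose last vowel is 'e' (sodes → desodesum, wuhes → dewuhesum) add de- … -um around the stem.
So rutibep → derutibepum.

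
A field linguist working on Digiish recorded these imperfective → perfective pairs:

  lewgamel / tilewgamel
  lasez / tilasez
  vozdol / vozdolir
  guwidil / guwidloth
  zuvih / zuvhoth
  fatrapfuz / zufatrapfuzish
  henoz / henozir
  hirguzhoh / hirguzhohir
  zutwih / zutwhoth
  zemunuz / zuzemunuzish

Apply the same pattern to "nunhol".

guwidil and vozdol both end in -l yet inflect differently (guwidloth, vozdolir), so the final letter is not what conditions the rule; the last vowel is.
"nunhol" has last vowel 'o'. The stems whose last vowel is 'o' (vozdol → vozdolir, henoz → henozir, hirguzhoh → hirguzhohir) add -ir.
The other patterns: stems whose last vowel is 'i' delete the last vowel and add -oth; stems whose last vowel is 'u' add zu- … -ish around the stem; stems whose last vowel is 'e' add the prefix ti-.
So nunhol → nunholir.

nunholir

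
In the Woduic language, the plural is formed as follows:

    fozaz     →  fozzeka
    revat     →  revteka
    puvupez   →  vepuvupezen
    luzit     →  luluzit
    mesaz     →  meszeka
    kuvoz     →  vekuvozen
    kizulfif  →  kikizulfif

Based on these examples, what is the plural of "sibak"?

sibkeka

"sibak" has last vowel 'a'. The stems whose last vowel is 'a' (mesaz → meszeka, revat → revteka, fozaz → fozzeka) delete the last vowel and add -eka.
So sibak → sibkeka.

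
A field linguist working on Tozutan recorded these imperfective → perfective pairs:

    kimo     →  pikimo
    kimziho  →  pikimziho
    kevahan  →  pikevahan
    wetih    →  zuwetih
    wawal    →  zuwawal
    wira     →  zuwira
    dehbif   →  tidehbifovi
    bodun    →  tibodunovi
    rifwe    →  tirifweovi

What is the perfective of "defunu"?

tidefunuovi

"defunu" begins with d-. The one such stem in the data (dehbif → tidehbifovi) adds ti- … -ovi around the stem, so the same rule applies.
So defunu → tidefunuovi.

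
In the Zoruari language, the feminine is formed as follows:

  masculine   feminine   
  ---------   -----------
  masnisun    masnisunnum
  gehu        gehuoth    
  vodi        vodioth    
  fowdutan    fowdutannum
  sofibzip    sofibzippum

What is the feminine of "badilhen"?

badilhennum

"badilhen" ends in a consonant. The stems ending in a consonant (fowdutan → fowdutannum, sofibzip → sofibzippum, masnisun → masnisunnum) double the final consonant and add -um.
So badilhen → badilhennum.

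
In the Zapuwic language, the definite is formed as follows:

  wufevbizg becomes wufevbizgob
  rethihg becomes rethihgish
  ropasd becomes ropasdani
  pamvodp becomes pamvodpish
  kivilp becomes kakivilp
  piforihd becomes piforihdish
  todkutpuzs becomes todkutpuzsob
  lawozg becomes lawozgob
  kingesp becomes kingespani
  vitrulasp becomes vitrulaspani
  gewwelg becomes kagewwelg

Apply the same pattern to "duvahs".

"duvahs" has second-to-last letter 'h'. The stems whose second-to-last letter is 'h' (piforihd → piforihdish, rethihg → rethihgish) add -ish.
So duvahs → duvahsish.

duvahsish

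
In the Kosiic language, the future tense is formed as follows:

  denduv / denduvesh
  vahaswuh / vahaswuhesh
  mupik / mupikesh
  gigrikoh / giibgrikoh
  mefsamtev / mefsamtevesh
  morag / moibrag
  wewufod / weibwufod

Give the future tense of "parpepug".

parpepugesh

gigrikoh and vahaswuh both end in -h yet inflect differently (giibgrikoh, vahaswuhesh), so the final letter is not what conditions the rule; the last vowel is.
"parpepug" has last vowel 'u'. The stems whose last vowel is 'u' (denduv → denduvesh, vahaswuh → vahaswuhesh) add -esh.
The other pattern: stems whose last vowel is 'a' or 'o' insert -ib- after the first vowel.
So parpepug → parpepugesh.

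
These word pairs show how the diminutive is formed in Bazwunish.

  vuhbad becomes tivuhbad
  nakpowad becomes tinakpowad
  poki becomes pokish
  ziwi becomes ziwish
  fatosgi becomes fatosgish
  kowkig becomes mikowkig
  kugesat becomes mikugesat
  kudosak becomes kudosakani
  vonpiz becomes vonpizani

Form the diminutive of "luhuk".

luhukani

poki and kowkig both have last vowel 'i' yet inflect differently (pokish, mikowkig), so the last vowel is not what conditions the rule; the final letter is.
"luhuk" ends in -k. The one such stem in the data (kudosak → kudosakani) adds -ani, so the same rule applies.
The other patterns: stems ending in -d add the prefix ti-; stems ending in -i drop the final letter and add -ish; stems ending in -g or -t add the prefix mi-.
So luhuk → luhukani.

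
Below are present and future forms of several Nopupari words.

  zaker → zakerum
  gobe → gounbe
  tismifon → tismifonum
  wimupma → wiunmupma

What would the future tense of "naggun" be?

naggunum

gobe and zaker both have last vowel 'e' yet inflect differently (gounbe, zakerum), so the last vowel is not what conditions the rule; whether the stem ends in a vowel or a consonant is.
"naggun" ends in a consonant. The stems ending in a consonant (tismifon → tismifonum, zaker → zakerum) add -um.
So naggun → naggunum.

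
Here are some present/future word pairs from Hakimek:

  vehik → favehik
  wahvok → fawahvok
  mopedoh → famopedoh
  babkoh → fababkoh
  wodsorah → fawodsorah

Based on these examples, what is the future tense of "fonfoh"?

fafonfoh

Every pair shown (vehik → favehik, wahvok → fawahvok, mopedoh → famopedoh, …) follows the same rule: add the prefix fa-.
So fonfoh → fafonfoh.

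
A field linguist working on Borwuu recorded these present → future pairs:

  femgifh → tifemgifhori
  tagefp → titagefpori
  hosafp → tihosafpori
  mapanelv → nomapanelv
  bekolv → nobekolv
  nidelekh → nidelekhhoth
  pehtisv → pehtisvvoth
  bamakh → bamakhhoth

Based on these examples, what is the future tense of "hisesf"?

"hisesf" has second-to-last letter 's'. The one such stem in the data (pehtisv → pehtisvvoth) doubles the final consonant and adds -oth (as do nidelekh, bamakh), so the same rule applies.
The other patterns: stems whose second-to-last letter is 'f' add ti- … -ori around the stem; stems whose second-to-last letter is 'l' add the prefix no-.
So hisesf → hisesffoth.

hisesffoth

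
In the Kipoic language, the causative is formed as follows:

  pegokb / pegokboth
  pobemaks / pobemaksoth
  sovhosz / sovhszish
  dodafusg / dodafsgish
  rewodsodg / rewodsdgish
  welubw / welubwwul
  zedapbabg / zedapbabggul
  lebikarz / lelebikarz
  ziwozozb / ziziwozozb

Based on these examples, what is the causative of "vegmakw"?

"vegmakw" has second-to-last letter 'k'. The stems whose second-to-last letter is 'k' (pegokb → pegokboth, pobemaks → pobemaksoth) add -oth.
The other patterns: stems whose second-to-last letter is 'd' or 's' delete the last vowel and add -ish; stems whose second-to-last letter is 'b' double the final consonant and add -ul; stems whose second-to-last letter is 'r' or 'z' repeat the first consonant+vowel as a prefix.
So vegmakw → vegmakwoth.

vegmakwoth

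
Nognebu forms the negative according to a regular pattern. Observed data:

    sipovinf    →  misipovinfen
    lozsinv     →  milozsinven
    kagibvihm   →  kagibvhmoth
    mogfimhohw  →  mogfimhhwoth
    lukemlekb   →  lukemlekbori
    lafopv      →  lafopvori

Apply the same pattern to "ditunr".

miditunren

"ditunr" has second-to-last letter 'n'. The stems whose second-to-last letter is 'n' (sipovinf → misipovinfen, lozsinv → milozsinven) add mi- … -en around the stem.
The other patterns: stems whose second-to-last letter is 'h' delete the last vowel and add -oth; stems whose second-to-last letter is 'k' or 'p' add -ori.
So ditunr → miditunren.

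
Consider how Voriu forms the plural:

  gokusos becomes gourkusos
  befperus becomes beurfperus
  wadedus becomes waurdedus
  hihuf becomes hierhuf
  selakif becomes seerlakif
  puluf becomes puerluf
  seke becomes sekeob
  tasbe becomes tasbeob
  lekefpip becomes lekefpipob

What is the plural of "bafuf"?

"bafuf" ends in -f. The stems ending in -f (hihuf → hierhuf, selakif → seerlakif, puluf → puerluf) insert -er- after the first vowel.
The other patterns: stems ending in -s insert -ur- after the first vowel; stems ending in -e or -p add -ob.
So bafuf → baerfuf.

baerfuf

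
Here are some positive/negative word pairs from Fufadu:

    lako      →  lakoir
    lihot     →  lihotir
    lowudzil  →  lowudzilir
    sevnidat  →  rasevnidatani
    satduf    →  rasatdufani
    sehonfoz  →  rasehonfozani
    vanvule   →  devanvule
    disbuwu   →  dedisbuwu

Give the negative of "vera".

lihot and sevnidat both end in -t yet inflect differently (lihotir, rasevnidatani), so the final letter is not what conditions the rule; the first letter is.
"vera" begins with v-. The one such stem in the data (vanvule → devanvule) adds the prefix de-, so the same rule applies.
The other patterns: stems beginning with l- add -ir; stems beginning with s- add ra- … -ani around the stem.
So vera → devera.

devera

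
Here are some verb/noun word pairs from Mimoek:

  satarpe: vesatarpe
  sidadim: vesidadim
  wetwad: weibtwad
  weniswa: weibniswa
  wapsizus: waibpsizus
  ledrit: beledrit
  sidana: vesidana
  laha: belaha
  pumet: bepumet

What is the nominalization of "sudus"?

weniswa and sidana both end in -a yet inflect differently (weibniswa, vesidana), so the final letter is not what conditions the rule; the first letter is.
"sudus" begins with s-. The stems beginning with s- (satarpe → vesatarpe, sidadim → vesidadim, sidana → vesidana) add the prefix ve-.
The other patterns: stems beginning with w- insert -ib- after the first vowel; stems beginning with l- or p- add the prefix be-.
So sudus → vesudus.

vesudus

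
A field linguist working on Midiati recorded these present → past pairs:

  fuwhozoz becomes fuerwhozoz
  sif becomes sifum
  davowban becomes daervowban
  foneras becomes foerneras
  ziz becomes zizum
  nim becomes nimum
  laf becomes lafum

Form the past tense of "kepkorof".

keerpkorof

ziz and fuwhozoz both end in -z yet inflect differently (zizum, fuerwhozoz), so the final letter is not what conditions the rule; the number of vowels is.
"kepkorof" has 3 vowels. The stems with 3 vowels (davowban → daervowban, foneras → foerneras, fuwhozoz → fuerwhozoz) insert -er- after the first vowel.
The other pattern: stems with 1 vowel add -um.
So kepkorof → keerpkorof.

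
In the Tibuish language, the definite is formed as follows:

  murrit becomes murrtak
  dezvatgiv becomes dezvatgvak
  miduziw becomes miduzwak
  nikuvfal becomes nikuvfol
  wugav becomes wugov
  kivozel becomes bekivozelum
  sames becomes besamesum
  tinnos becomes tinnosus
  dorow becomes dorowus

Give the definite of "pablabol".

dezvatgiv and wugav both end in -v yet inflect differently (dezvatgvak, wugov), so the final letter is not what conditions the rule; the last vowel is.
"pablabol" has last vowel 'o'. The stems whose last vowel is 'o' (tinnos → tinnosus, dorow → dorowus) add -us.
The other patterns: stems whose last vowel is 'i' delete the last vowel and add -ak; stems whose last vowel is 'a' change the last vowel to 'o'; stems whose last vowel is 'e' add be- … -um around the stem.
So pablabol → pablabolus.

pablabolus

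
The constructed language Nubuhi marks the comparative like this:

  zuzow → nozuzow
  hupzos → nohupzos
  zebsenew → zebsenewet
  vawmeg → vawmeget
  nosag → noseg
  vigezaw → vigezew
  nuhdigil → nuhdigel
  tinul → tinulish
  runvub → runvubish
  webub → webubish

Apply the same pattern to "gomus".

zuzow and zebsenew both end in -w yet inflect differently (nozuzow, zebsenewet), so the final letter is not what conditions the rule; the last vowel is.
"gomus" has last vowel 'u'. The stems whose last vowel is 'u' (tinul → tinulish, runvub → runvubish, webub → webubish) add -ish.
So gomus → gomusish.

gomusish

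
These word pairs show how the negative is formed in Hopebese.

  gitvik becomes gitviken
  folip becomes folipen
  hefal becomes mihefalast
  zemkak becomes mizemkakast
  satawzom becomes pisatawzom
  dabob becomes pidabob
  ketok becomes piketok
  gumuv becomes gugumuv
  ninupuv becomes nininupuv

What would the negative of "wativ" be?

gitvik and zemkak both end in -k yet inflect differently (gitviken, mizemkakast), so the final letter is not what conditions the rule; the last vowel is.
"wativ" has last vowel 'i'. The stems whose last vowel is 'i' (gitvik → gitviken, folip → folipen) add -en.
So wativ → wativen.

wativen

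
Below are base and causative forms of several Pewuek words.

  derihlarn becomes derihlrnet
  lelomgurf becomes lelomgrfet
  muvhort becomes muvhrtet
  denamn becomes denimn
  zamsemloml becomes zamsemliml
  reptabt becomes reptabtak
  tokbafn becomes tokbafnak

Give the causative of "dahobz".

derihlarn and denamn both end in -n yet inflect differently (derihlrnet, denimn), so the final letter is not what conditions the rule; the second-to-last letter is.
"dahobz" has second-to-last letter 'b'. The one such stem in the data (reptabt → reptabtak) adds -ak, so the same rule applies.
The other patterns: stems whose second-to-last letter is 'r' delete the last vowel and add -et; stems whose second-to-last letter is 'm' change the last vowel to 'i'.
So dahobz → dahobzak.

dahobzak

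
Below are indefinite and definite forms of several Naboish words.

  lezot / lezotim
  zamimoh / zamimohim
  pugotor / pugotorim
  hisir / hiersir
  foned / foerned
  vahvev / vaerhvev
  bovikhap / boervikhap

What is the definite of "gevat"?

geervat

"gevat" has last vowel 'a'. The one such stem in the data (bovikhap → boervikhap) inserts -er- after the first vowel (as do hisir, foned), so the same rule applies.
The other pattern: stems whose last vowel is 'o' add -im.
So gevat → geervat.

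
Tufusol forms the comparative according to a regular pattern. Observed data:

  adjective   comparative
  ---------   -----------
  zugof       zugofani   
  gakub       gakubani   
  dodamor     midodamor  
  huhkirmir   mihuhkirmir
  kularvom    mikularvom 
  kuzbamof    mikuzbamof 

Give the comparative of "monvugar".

zugof and kuzbamof both end in -f yet inflect differently (zugofani, mikuzbamof), so the final letter is not what conditions the rule; the number of vowels is.
"monvugar" has 3 vowels. The stems with 3 vowels (huhkirmir → mihuhkirmir, dodamor → midodamor, kuzbamof → mikuzbamof) add the prefix mi-.
The other pattern: stems with 2 vowels add -ani.
So monvugar → mimonvugar.

mimonvugar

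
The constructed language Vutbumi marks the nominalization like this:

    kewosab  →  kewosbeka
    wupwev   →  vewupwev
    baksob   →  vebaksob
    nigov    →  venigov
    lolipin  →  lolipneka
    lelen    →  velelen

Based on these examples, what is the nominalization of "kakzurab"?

baksob and kewosab both end in -b yet inflect differently (vebaksob, kewosbeka), so the final letter is not what conditions the rule; the number of vowels is.
"kakzurab" has 3 vowels. The stems with 3 vowels (kewosab → kewosbeka, lolipin → lolipneka) delete the last vowel and add -eka.
So kakzurab → kakzurbeka.

kakzurbeka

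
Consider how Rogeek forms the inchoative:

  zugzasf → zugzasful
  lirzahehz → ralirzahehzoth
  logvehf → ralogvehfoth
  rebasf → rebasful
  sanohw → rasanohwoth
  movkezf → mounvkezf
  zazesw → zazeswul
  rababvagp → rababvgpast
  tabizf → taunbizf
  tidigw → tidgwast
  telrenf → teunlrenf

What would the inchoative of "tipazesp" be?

sanohw and zazesw both end in -w yet inflect differently (rasanohwoth, zazeswul), so the final letter is not what conditions the rule; the second-to-last letter is.
"tipazesp" has second-to-last letter 's'. The stems whose second-to-last letter is 's' (zazesw → zazeswul, rebasf → rebasful, zugzasf → zugzasful) add -ul.
So tipazesp → tipazespul.

tipazespul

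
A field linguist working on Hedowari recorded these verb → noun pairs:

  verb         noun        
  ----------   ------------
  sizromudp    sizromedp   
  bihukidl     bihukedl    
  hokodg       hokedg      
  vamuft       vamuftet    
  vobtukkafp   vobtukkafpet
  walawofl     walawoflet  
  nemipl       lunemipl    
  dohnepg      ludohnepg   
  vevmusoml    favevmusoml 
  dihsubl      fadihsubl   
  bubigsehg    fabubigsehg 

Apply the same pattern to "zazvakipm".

"zazvakipm" has second-to-last letter 'p'. The stems whose second-to-last letter is 'p' (nemipl → lunemipl, dohnepg → ludohnepg) add the prefix lu-.
The other patterns: stems whose second-to-last letter is 'd' change the last vowel to 'e'; stems whose second-to-last letter is 'f' add -et; stems whose second-to-last letter is 'b', 'h' or 'm' add the prefix fa-.
So zazvakipm → luzazvakipm.

luzazvakipm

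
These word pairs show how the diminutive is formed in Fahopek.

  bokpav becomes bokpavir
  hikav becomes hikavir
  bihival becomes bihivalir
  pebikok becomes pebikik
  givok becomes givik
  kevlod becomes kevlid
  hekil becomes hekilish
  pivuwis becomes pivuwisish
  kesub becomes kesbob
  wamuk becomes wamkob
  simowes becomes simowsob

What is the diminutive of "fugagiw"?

fugagiwish

bihival and hekil both end in -l yet inflect differently (bihivalir, hekilish), so the final letter is not what conditions the rule; the last vowel is.
"fugagiw" has last vowel 'i'. The stems whose last vowel is 'i' (hekil → hekilish, pivuwis → pivuwisish) add -ish.
The other patterns: stems whose last vowel is 'a' add -ir; stems whose last vowel is 'o' change the last vowel to 'i'; stems whose last vowel is 'e' or 'u' delete the last vowel and add -ob.
So fugagiw → fugagiwish.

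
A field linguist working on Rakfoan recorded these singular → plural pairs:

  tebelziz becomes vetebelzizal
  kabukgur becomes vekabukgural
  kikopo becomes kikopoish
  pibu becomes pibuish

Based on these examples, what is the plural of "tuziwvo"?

tuziwvoish

kabukgur and pibu both have last vowel 'u' yet inflect differently (vekabukgural, pibuish), so the last vowel is not what conditions the rule; whether the stem ends in a vowel or a consonant is.
"tuziwvo" ends in a vowel. The stems ending in a vowel (kikopo → kikopoish, pibu → pibuish) add -ish.
The other pattern: stems ending in a consonant add ve- … -al around the stem.
So tuziwvo → tuziwvoish.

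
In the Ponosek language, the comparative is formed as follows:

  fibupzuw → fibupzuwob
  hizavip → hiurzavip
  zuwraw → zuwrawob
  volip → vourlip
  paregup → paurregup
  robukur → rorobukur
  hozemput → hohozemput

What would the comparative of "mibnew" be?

mibnewob

"mibnew" ends in -w. The stems ending in -w (zuwraw → zuwrawob, fibupzuw → fibupzuwob) add -ob.
The other patterns: stems ending in -p insert -ur- after the first vowel; stems ending in -r or -t repeat the first consonant+vowel as a prefix.
So mibnew → mibnewob.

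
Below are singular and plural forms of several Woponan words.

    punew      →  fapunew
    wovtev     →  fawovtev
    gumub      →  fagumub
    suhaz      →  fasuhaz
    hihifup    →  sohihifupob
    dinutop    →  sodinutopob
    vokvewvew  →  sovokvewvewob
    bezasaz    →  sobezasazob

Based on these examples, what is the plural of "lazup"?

punew and vokvewvew both end in -w yet inflect differently (fapunew, sovokvewvewob), so the final letter is not what conditions the rule; the number of vowels is.
"lazup" has 2 vowels. The stems with 2 vowels (punew → fapunew, wovtev → fawovtev, gumub → fagumub) add the prefix fa-.
The other pattern: stems with 3 vowels add so- … -ob around the stem.
So lazup → falazup.

falazup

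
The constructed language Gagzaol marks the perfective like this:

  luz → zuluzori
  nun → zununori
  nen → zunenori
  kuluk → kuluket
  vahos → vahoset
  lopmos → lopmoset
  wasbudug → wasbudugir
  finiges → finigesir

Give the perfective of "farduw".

vahos and finiges both end in -s yet inflect differently (vahoset, finigesir), so the final letter is not what conditions the rule; the number of vowels is.
"farduw" has 2 vowels. The stems with 2 vowels (kuluk → kuluket, vahos → vahoset, lopmos → lopmoset) add -et.
So farduw → farduwet.

farduwet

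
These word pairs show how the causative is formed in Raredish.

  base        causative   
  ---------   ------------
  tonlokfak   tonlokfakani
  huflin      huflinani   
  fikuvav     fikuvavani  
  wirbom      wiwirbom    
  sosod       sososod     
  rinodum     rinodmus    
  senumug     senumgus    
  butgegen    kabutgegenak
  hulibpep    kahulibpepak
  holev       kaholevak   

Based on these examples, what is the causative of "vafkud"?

wirbom and rinodum both end in -m yet inflect differently (wiwirbom, rinodmus), so the final letter is not what conditions the rule; the last vowel is.
"vafkud" has last vowel 'u'. The stems whose last vowel is 'u' (rinodum → rinodmus, senumug → senumgus) delete the last vowel and add -us.
So vafkud → vafkdus.

vafkdus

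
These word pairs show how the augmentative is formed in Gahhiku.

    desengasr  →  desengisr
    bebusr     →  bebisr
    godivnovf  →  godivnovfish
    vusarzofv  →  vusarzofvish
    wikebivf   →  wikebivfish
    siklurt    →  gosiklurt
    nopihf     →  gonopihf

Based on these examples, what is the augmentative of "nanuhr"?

gonanuhr

godivnovf and nopihf both end in -f yet inflect differently (godivnovfish, gonopihf), so the final letter is not what conditions the rule; the second-to-last letter is.
"nanuhr" has second-to-last letter 'h'. The one such stem in the data (nopihf → gonopihf) adds the prefix go-, so the same rule applies.
So nanuhr → gonanuhr.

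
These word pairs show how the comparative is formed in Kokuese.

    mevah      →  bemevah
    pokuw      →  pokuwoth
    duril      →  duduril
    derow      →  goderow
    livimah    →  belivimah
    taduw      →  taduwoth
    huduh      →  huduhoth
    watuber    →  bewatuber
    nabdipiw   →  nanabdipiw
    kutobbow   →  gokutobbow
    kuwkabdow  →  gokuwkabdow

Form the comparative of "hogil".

taduw and kutobbow both end in -w yet inflect differently (taduwoth, gokutobbow), so the final letter is not what conditions the rule; the last vowel is.
"hogil" has last vowel 'i'. The stems whose last vowel is 'i' (nabdipiw → nanabdipiw, duril → duduril) repeat the first consonant+vowel as a prefix.
So hogil → hohogil.

hohogil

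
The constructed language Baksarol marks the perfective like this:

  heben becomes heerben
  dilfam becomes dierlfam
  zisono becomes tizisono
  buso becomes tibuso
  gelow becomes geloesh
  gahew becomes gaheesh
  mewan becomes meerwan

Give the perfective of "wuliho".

gelow and zisono both have last vowel 'o' yet inflect differently (geloesh, tizisono), so the last vowel is not what conditions the rule; the final letter is.
"wuliho" ends in -o. The stems ending in -o (zisono → tizisono, buso → tibuso) add the prefix ti-.
So wuliho → tiwuliho.

tiwuliho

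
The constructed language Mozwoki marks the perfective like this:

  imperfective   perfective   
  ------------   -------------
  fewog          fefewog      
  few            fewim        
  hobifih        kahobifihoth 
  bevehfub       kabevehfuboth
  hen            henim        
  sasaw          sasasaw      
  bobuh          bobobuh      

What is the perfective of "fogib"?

fofogib

few and sasaw both end in -w yet inflect differently (fewim, sasasaw), so the final letter is not what conditions the rule; the number of vowels is.
"fogib" has 2 vowels. The stems with 2 vowels (sasaw → sasasaw, bobuh → bobobuh, fewog → fefewog) repeat the first consonant+vowel as a prefix.
So fogib → fofogib.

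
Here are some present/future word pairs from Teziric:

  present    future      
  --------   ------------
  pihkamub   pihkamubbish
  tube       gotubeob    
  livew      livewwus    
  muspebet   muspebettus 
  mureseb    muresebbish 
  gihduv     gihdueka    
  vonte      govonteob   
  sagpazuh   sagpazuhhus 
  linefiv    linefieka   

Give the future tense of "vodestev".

vodesteeka

gihduv and pihkamub both have last vowel 'u' yet inflect differently (gihdueka, pihkamubbish), so the last vowel is not what conditions the rule; the final letter is.
"vodestev" ends in -v. The stems ending in -v (linefiv → linefieka, gihduv → gihdueka) drop the final letter and add -eka.
So vodestev → vodesteeka.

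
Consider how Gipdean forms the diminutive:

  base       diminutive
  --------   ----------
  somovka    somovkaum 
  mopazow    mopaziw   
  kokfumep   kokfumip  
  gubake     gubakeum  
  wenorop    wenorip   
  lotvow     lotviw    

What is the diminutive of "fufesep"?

"fufesep" ends in a consonant. The stems ending in a consonant (wenorop → wenorip, mopazow → mopaziw, lotvow → lotviw) change the last vowel to 'i'.
So fufesep → fufesip.

fufesip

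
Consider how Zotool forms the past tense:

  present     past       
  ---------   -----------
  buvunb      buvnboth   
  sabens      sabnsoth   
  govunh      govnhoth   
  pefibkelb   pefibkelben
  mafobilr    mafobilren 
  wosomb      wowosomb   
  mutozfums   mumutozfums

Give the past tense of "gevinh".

gevnhoth

"gevinh" has second-to-last letter 'n'. The stems whose second-to-last letter is 'n' (buvunb → buvnboth, sabens → sabnsoth, govunh → govnhoth) delete the last vowel and add -oth.
So gevinh → gevnhoth.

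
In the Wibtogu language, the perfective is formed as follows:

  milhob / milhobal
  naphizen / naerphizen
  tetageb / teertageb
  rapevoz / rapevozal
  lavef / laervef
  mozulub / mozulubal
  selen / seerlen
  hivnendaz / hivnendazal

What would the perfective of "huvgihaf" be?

huvgihafal

tetageb and mozulub both end in -b yet inflect differently (teertageb, mozulubal), so the final letter is not what conditions the rule; the last vowel is.
"huvgihaf" has last vowel 'a'. The one such stem in the data (hivnendaz → hivnendazal) adds -al, so the same rule applies.
So huvgihaf → huvgihafal.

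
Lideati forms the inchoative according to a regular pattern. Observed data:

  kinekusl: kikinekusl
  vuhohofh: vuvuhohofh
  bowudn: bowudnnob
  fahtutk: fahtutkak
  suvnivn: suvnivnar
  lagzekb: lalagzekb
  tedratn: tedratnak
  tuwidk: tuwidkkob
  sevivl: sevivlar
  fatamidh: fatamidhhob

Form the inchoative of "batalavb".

suvnivn and bowudn both end in -n yet inflect differently (suvnivnar, bowudnnob), so the final letter is not what conditions the rule; the second-to-last letter is.
"batalavb" has second-to-last letter 'v'. The stems whose second-to-last letter is 'v' (suvnivn → suvnivnar, sevivl → sevivlar) add -ar.
The other patterns: stems whose second-to-last letter is 'd' double the final consonant and add -ob; stems whose second-to-last letter is 't' add -ak; stems whose second-to-last letter is 'f', 'k' or 's' repeat the first consonant+vowel as a prefix.
So batalavb → batalavbar.

batalavbar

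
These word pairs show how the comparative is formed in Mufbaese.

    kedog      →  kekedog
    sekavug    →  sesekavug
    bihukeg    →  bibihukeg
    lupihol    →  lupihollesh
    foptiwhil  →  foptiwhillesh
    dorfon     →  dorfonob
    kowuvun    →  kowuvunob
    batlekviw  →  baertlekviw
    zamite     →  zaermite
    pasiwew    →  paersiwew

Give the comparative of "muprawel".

muprawellesh

kedog and lupihol both have last vowel 'o' yet inflect differently (kekedog, lupihollesh), so the last vowel is not what conditions the rule; the final letter is.
"muprawel" ends in -l. The stems ending in -l (lupihol → lupihollesh, foptiwhil → foptiwhillesh) double the final consonant and add -esh.
The other patterns: stems ending in -g repeat the first consonant+vowel as a prefix; stems ending in -n add -ob; stems ending in -e or -w insert -er- after the first vowel.
So muprawel → muprawellesh.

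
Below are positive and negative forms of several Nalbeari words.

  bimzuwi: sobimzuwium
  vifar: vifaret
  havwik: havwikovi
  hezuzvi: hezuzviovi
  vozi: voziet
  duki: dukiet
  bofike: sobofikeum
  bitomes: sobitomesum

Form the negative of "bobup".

sobobupum

bimzuwi and hezuzvi both end in -i yet inflect differently (sobimzuwium, hezuzviovi), so the final letter is not what conditions the rule; the first letter is.
"bobup" begins with b-. The stems beginning with b- (bofike → sobofikeum, bitomes → sobitomesum, bimzuwi → sobimzuwium) add so- … -um around the stem.
So bobup → sobobupum.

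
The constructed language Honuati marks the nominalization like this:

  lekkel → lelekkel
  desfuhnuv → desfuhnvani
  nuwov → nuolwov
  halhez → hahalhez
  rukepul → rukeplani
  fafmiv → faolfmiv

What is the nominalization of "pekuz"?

pekzani

"pekuz" has last vowel 'u'. The stems whose last vowel is 'u' (rukepul → rukeplani, desfuhnuv → desfuhnvani) delete the last vowel and add -ani.
The other patterns: stems whose last vowel is 'i' or 'o' insert -ol- after the first vowel; stems whose last vowel is 'e' repeat the first consonant+vowel as a prefix.
So pekuz → pekzani.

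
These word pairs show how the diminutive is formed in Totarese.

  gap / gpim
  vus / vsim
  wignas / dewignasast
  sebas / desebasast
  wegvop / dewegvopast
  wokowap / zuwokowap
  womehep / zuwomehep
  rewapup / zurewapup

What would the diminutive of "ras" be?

vus and wignas both end in -s yet inflect differently (vsim, dewignasast), so the final letter is not what conditions the rule; the number of vowels is.
"ras" has 1 vowel. The stems with 1 vowel (gap → gpim, vus → vsim) delete the last vowel and add -im.
So ras → rsim.

rsim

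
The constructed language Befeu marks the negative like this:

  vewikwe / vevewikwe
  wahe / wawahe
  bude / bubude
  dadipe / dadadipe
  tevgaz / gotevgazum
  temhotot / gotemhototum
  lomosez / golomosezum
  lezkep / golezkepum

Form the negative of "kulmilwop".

vewikwe and lomosez both have last vowel 'e' yet inflect differently (vevewikwe, golomosezum), so the last vowel is not what conditions the rule; the final letter is.
"kulmilwop" ends in -p. The one such stem in the data (lezkep → golezkepum) adds go- … -um around the stem, so the same rule applies.
So kulmilwop → gokulmilwopum.

gokulmilwopum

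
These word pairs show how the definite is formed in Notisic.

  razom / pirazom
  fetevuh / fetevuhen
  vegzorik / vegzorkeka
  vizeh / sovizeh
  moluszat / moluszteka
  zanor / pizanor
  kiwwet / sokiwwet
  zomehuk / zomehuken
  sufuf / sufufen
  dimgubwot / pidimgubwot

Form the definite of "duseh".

soduseh

"duseh" has last vowel 'e'. The stems whose last vowel is 'e' (vizeh → sovizeh, kiwwet → sokiwwet) add the prefix so-.
So duseh → soduseh.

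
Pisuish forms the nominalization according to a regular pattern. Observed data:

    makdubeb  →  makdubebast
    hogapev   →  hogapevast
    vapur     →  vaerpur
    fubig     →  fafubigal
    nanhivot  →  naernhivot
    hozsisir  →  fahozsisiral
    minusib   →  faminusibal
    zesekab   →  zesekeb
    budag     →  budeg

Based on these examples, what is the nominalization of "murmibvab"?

murmibveb

zesekab and minusib both end in -b yet inflect differently (zesekeb, faminusibal), so the final letter is not what conditions the rule; the last vowel is.
"murmibvab" has last vowel 'a'. The stems whose last vowel is 'a' (budag → budeg, zesekab → zesekeb) change the last vowel to 'e'.
The other patterns: stems whose last vowel is 'o' or 'u' insert -er- after the first vowel; stems whose last vowel is 'i' add fa- … -al around the stem; stems whose last vowel is 'e' add -ast.
So murmibvab → murmibveb.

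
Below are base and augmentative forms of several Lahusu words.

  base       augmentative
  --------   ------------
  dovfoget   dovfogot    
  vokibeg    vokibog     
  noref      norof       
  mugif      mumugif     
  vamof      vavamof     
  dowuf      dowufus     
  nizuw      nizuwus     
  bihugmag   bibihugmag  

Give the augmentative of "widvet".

widvot

noref and dowuf both end in -f yet inflect differently (norof, dowufus), so the final letter is not what conditions the rule; the last vowel is.
"widvet" has last vowel 'e'. The stems whose last vowel is 'e' (vokibeg → vokibog, dovfoget → dovfogot, noref → norof) change the last vowel to 'o'.
The other patterns: stems whose last vowel is 'u' add -us; stems whose last vowel is 'a', 'i' or 'o' repeat the first consonant+vowel as a prefix.
So widvet → widvot.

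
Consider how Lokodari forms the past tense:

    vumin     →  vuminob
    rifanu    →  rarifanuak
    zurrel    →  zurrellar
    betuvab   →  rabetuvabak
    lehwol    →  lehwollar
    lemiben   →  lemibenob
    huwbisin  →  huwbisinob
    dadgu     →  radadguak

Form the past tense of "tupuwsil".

zurrel and lemiben both have last vowel 'e' yet inflect differently (zurrellar, lemibenob), so the last vowel is not what conditions the rule; the final letter is.
"tupuwsil" ends in -l. The stems ending in -l (lehwol → lehwollar, zurrel → zurrellar) double the final consonant and add -ar.
The other patterns: stems ending in -b or -u add ra- … -ak around the stem; stems ending in -n add -ob.
So tupuwsil → tupuwsillar.

tupuwsillar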